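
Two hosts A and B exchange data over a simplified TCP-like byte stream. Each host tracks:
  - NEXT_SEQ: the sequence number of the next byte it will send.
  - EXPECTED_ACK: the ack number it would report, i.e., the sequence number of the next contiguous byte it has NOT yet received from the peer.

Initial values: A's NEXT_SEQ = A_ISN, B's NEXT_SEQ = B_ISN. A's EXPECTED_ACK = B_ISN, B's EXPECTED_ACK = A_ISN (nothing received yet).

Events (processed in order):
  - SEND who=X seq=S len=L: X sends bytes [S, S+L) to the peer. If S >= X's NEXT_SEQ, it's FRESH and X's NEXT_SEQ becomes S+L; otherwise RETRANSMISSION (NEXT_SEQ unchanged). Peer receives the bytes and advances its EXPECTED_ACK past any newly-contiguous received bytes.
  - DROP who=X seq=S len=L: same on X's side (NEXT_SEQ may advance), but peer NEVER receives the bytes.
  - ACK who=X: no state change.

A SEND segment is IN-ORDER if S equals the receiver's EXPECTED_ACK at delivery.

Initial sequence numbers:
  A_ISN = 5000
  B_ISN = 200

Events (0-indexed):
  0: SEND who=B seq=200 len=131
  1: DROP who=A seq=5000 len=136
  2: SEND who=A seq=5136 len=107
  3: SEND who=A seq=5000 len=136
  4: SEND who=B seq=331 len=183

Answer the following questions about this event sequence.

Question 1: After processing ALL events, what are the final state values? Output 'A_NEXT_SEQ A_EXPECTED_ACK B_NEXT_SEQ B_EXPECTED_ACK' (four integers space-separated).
Answer: 5243 514 514 5243

Derivation:
After event 0: A_seq=5000 A_ack=331 B_seq=331 B_ack=5000
After event 1: A_seq=5136 A_ack=331 B_seq=331 B_ack=5000
After event 2: A_seq=5243 A_ack=331 B_seq=331 B_ack=5000
After event 3: A_seq=5243 A_ack=331 B_seq=331 B_ack=5243
After event 4: A_seq=5243 A_ack=514 B_seq=514 B_ack=5243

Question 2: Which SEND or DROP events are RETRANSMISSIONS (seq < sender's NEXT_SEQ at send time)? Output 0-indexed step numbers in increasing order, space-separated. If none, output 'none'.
Step 0: SEND seq=200 -> fresh
Step 1: DROP seq=5000 -> fresh
Step 2: SEND seq=5136 -> fresh
Step 3: SEND seq=5000 -> retransmit
Step 4: SEND seq=331 -> fresh

Answer: 3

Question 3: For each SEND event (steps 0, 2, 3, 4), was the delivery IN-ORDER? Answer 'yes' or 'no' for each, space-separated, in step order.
Answer: yes no yes yes

Derivation:
Step 0: SEND seq=200 -> in-order
Step 2: SEND seq=5136 -> out-of-order
Step 3: SEND seq=5000 -> in-order
Step 4: SEND seq=331 -> in-order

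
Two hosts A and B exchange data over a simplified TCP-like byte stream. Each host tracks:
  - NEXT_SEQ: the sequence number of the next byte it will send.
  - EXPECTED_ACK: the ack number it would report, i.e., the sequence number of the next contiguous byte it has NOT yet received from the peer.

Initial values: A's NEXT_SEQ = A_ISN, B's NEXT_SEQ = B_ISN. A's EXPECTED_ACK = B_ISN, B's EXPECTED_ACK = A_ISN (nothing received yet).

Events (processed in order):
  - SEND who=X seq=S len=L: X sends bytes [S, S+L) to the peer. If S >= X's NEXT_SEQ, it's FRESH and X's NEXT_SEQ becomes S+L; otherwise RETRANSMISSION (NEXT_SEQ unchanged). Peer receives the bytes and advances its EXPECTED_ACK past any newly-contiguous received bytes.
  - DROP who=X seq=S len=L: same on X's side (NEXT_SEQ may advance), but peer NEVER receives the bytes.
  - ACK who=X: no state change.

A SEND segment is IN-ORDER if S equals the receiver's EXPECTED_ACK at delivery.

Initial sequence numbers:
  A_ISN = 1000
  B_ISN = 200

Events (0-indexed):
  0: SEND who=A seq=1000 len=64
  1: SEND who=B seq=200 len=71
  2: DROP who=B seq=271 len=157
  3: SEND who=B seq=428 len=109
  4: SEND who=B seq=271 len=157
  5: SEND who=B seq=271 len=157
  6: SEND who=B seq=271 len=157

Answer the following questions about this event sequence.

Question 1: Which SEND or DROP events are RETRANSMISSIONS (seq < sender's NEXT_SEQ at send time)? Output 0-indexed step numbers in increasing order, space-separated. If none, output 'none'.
Step 0: SEND seq=1000 -> fresh
Step 1: SEND seq=200 -> fresh
Step 2: DROP seq=271 -> fresh
Step 3: SEND seq=428 -> fresh
Step 4: SEND seq=271 -> retransmit
Step 5: SEND seq=271 -> retransmit
Step 6: SEND seq=271 -> retransmit

Answer: 4 5 6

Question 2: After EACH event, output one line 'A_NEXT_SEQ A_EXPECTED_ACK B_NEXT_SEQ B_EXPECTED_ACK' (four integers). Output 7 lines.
1064 200 200 1064
1064 271 271 1064
1064 271 428 1064
1064 271 537 1064
1064 537 537 1064
1064 537 537 1064
1064 537 537 1064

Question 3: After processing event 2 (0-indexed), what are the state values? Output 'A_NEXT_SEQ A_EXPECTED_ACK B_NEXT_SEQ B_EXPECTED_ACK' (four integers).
After event 0: A_seq=1064 A_ack=200 B_seq=200 B_ack=1064
After event 1: A_seq=1064 A_ack=271 B_seq=271 B_ack=1064
After event 2: A_seq=1064 A_ack=271 B_seq=428 B_ack=1064

1064 271 428 1064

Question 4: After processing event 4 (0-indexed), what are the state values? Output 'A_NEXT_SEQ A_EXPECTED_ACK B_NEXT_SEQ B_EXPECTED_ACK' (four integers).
After event 0: A_seq=1064 A_ack=200 B_seq=200 B_ack=1064
After event 1: A_seq=1064 A_ack=271 B_seq=271 B_ack=1064
After event 2: A_seq=1064 A_ack=271 B_seq=428 B_ack=1064
After event 3: A_seq=1064 A_ack=271 B_seq=537 B_ack=1064
After event 4: A_seq=1064 A_ack=537 B_seq=537 B_ack=1064

1064 537 537 1064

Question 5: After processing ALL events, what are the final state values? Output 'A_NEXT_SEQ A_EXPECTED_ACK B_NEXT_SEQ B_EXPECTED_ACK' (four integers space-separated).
After event 0: A_seq=1064 A_ack=200 B_seq=200 B_ack=1064
After event 1: A_seq=1064 A_ack=271 B_seq=271 B_ack=1064
After event 2: A_seq=1064 A_ack=271 B_seq=428 B_ack=1064
After event 3: A_seq=1064 A_ack=271 B_seq=537 B_ack=1064
After event 4: A_seq=1064 A_ack=537 B_seq=537 B_ack=1064
After event 5: A_seq=1064 A_ack=537 B_seq=537 B_ack=1064
After event 6: A_seq=1064 A_ack=537 B_seq=537 B_ack=1064

Answer: 1064 537 537 1064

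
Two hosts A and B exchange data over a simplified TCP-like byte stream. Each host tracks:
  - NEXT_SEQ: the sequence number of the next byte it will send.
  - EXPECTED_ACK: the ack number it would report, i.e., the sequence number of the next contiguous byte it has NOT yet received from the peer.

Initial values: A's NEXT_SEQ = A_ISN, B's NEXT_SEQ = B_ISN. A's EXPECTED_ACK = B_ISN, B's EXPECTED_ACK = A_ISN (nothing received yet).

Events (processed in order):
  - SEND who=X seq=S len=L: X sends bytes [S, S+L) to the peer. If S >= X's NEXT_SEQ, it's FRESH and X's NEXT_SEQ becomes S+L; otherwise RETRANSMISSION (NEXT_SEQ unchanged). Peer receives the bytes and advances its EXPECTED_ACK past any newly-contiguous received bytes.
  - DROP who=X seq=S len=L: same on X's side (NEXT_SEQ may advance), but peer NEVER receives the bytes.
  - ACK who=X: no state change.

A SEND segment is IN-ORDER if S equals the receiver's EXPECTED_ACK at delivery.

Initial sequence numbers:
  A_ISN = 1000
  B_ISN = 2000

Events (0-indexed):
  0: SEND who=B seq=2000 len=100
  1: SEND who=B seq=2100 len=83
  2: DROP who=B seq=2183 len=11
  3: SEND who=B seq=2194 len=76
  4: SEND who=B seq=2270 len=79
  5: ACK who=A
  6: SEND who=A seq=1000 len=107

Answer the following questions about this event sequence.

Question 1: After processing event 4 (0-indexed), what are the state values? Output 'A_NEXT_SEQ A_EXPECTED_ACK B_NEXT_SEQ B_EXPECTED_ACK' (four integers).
After event 0: A_seq=1000 A_ack=2100 B_seq=2100 B_ack=1000
After event 1: A_seq=1000 A_ack=2183 B_seq=2183 B_ack=1000
After event 2: A_seq=1000 A_ack=2183 B_seq=2194 B_ack=1000
After event 3: A_seq=1000 A_ack=2183 B_seq=2270 B_ack=1000
After event 4: A_seq=1000 A_ack=2183 B_seq=2349 B_ack=1000

1000 2183 2349 1000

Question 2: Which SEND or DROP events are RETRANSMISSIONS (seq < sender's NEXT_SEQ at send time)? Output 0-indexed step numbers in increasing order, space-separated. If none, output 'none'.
Step 0: SEND seq=2000 -> fresh
Step 1: SEND seq=2100 -> fresh
Step 2: DROP seq=2183 -> fresh
Step 3: SEND seq=2194 -> fresh
Step 4: SEND seq=2270 -> fresh
Step 6: SEND seq=1000 -> fresh

Answer: none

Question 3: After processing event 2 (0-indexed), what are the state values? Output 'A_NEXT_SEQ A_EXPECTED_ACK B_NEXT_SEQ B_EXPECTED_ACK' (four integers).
After event 0: A_seq=1000 A_ack=2100 B_seq=2100 B_ack=1000
After event 1: A_seq=1000 A_ack=2183 B_seq=2183 B_ack=1000
After event 2: A_seq=1000 A_ack=2183 B_seq=2194 B_ack=1000

1000 2183 2194 1000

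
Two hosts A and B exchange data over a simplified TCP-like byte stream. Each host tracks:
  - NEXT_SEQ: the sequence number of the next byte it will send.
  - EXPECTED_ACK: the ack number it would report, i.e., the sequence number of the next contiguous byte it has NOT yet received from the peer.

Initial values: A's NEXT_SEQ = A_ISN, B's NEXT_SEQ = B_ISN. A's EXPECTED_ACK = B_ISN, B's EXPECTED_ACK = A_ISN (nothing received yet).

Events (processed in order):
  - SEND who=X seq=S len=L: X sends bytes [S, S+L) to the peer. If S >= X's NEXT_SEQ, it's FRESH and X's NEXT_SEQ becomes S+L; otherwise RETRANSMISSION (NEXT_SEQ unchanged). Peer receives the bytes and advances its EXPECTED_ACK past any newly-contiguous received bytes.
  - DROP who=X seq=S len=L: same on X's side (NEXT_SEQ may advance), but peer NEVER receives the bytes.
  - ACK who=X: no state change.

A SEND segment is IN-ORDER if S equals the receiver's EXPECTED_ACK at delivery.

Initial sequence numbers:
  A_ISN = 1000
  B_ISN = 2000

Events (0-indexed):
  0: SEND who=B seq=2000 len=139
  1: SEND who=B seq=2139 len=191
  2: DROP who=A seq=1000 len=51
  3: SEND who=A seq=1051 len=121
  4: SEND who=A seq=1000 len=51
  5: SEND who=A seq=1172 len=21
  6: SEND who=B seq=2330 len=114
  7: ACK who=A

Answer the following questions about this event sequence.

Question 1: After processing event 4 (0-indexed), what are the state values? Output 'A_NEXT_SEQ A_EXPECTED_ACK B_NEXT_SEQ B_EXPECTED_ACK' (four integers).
After event 0: A_seq=1000 A_ack=2139 B_seq=2139 B_ack=1000
After event 1: A_seq=1000 A_ack=2330 B_seq=2330 B_ack=1000
After event 2: A_seq=1051 A_ack=2330 B_seq=2330 B_ack=1000
After event 3: A_seq=1172 A_ack=2330 B_seq=2330 B_ack=1000
After event 4: A_seq=1172 A_ack=2330 B_seq=2330 B_ack=1172

1172 2330 2330 1172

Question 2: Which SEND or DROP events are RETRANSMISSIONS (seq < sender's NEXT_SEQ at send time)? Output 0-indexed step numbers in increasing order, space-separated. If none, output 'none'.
Step 0: SEND seq=2000 -> fresh
Step 1: SEND seq=2139 -> fresh
Step 2: DROP seq=1000 -> fresh
Step 3: SEND seq=1051 -> fresh
Step 4: SEND seq=1000 -> retransmit
Step 5: SEND seq=1172 -> fresh
Step 6: SEND seq=2330 -> fresh

Answer: 4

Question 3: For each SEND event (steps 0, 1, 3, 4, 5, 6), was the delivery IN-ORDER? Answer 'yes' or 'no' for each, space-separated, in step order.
Step 0: SEND seq=2000 -> in-order
Step 1: SEND seq=2139 -> in-order
Step 3: SEND seq=1051 -> out-of-order
Step 4: SEND seq=1000 -> in-order
Step 5: SEND seq=1172 -> in-order
Step 6: SEND seq=2330 -> in-order

Answer: yes yes no yes yes yes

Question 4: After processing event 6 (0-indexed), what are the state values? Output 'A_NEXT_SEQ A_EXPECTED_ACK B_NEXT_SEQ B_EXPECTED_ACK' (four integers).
After event 0: A_seq=1000 A_ack=2139 B_seq=2139 B_ack=1000
After event 1: A_seq=1000 A_ack=2330 B_seq=2330 B_ack=1000
After event 2: A_seq=1051 A_ack=2330 B_seq=2330 B_ack=1000
After event 3: A_seq=1172 A_ack=2330 B_seq=2330 B_ack=1000
After event 4: A_seq=1172 A_ack=2330 B_seq=2330 B_ack=1172
After event 5: A_seq=1193 A_ack=2330 B_seq=2330 B_ack=1193
After event 6: A_seq=1193 A_ack=2444 B_seq=2444 B_ack=1193

1193 2444 2444 1193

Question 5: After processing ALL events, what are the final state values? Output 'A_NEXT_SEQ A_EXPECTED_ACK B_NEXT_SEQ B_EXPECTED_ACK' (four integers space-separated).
Answer: 1193 2444 2444 1193

Derivation:
After event 0: A_seq=1000 A_ack=2139 B_seq=2139 B_ack=1000
After event 1: A_seq=1000 A_ack=2330 B_seq=2330 B_ack=1000
After event 2: A_seq=1051 A_ack=2330 B_seq=2330 B_ack=1000
After event 3: A_seq=1172 A_ack=2330 B_seq=2330 B_ack=1000
After event 4: A_seq=1172 A_ack=2330 B_seq=2330 B_ack=1172
After event 5: A_seq=1193 A_ack=2330 B_seq=2330 B_ack=1193
After event 6: A_seq=1193 A_ack=2444 B_seq=2444 B_ack=1193
After event 7: A_seq=1193 A_ack=2444 B_seq=2444 B_ack=1193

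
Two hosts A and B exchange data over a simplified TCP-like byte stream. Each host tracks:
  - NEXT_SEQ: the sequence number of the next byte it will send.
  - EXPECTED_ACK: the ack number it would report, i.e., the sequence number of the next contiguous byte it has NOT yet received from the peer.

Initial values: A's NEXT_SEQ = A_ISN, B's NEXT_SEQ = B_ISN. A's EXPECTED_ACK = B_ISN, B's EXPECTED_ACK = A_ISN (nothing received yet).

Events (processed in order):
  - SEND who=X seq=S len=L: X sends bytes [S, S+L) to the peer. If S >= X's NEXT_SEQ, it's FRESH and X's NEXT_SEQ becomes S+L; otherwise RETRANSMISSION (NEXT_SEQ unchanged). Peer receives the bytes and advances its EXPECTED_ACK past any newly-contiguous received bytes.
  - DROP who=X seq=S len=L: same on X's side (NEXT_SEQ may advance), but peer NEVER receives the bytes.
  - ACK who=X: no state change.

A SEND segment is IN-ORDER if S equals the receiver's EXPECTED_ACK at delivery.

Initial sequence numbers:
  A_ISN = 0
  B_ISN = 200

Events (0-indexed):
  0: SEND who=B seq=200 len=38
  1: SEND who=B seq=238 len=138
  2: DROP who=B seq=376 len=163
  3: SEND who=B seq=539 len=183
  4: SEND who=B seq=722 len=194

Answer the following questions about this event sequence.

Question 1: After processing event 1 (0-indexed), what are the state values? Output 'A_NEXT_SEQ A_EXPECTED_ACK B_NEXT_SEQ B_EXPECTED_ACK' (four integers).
After event 0: A_seq=0 A_ack=238 B_seq=238 B_ack=0
After event 1: A_seq=0 A_ack=376 B_seq=376 B_ack=0

0 376 376 0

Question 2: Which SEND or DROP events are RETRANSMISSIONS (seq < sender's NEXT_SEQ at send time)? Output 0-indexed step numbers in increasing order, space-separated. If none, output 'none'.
Answer: none

Derivation:
Step 0: SEND seq=200 -> fresh
Step 1: SEND seq=238 -> fresh
Step 2: DROP seq=376 -> fresh
Step 3: SEND seq=539 -> fresh
Step 4: SEND seq=722 -> fresh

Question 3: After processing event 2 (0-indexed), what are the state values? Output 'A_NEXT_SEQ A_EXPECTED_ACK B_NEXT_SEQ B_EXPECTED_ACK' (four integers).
After event 0: A_seq=0 A_ack=238 B_seq=238 B_ack=0
After event 1: A_seq=0 A_ack=376 B_seq=376 B_ack=0
After event 2: A_seq=0 A_ack=376 B_seq=539 B_ack=0

0 376 539 0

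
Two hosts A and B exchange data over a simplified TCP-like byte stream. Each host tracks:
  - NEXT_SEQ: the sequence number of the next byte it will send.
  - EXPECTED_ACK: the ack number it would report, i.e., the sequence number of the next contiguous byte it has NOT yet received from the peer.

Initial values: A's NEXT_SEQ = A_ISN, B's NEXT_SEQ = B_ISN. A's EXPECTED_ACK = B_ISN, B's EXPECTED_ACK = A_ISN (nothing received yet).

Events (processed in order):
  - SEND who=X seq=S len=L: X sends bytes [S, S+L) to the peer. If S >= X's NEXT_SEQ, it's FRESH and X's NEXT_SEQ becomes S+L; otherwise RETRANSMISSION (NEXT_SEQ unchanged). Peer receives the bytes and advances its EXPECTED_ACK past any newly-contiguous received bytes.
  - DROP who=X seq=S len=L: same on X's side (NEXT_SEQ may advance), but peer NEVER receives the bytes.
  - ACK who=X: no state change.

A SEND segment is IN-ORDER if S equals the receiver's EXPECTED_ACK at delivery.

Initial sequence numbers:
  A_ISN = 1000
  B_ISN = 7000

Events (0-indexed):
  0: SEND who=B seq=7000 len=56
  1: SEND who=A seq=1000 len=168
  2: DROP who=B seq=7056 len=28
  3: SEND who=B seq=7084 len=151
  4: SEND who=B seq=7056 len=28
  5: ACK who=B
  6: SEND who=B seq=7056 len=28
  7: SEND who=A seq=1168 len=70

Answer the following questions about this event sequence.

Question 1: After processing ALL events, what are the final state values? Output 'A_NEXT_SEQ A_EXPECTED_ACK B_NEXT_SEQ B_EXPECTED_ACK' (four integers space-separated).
Answer: 1238 7235 7235 1238

Derivation:
After event 0: A_seq=1000 A_ack=7056 B_seq=7056 B_ack=1000
After event 1: A_seq=1168 A_ack=7056 B_seq=7056 B_ack=1168
After event 2: A_seq=1168 A_ack=7056 B_seq=7084 B_ack=1168
After event 3: A_seq=1168 A_ack=7056 B_seq=7235 B_ack=1168
After event 4: A_seq=1168 A_ack=7235 B_seq=7235 B_ack=1168
After event 5: A_seq=1168 A_ack=7235 B_seq=7235 B_ack=1168
After event 6: A_seq=1168 A_ack=7235 B_seq=7235 B_ack=1168
After event 7: A_seq=1238 A_ack=7235 B_seq=7235 B_ack=1238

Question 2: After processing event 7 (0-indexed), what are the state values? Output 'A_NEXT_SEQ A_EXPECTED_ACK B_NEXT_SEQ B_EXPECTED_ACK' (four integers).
After event 0: A_seq=1000 A_ack=7056 B_seq=7056 B_ack=1000
After event 1: A_seq=1168 A_ack=7056 B_seq=7056 B_ack=1168
After event 2: A_seq=1168 A_ack=7056 B_seq=7084 B_ack=1168
After event 3: A_seq=1168 A_ack=7056 B_seq=7235 B_ack=1168
After event 4: A_seq=1168 A_ack=7235 B_seq=7235 B_ack=1168
After event 5: A_seq=1168 A_ack=7235 B_seq=7235 B_ack=1168
After event 6: A_seq=1168 A_ack=7235 B_seq=7235 B_ack=1168
After event 7: A_seq=1238 A_ack=7235 B_seq=7235 B_ack=1238

1238 7235 7235 1238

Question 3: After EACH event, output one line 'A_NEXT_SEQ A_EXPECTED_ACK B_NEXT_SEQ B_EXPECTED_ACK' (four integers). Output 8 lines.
1000 7056 7056 1000
1168 7056 7056 1168
1168 7056 7084 1168
1168 7056 7235 1168
1168 7235 7235 1168
1168 7235 7235 1168
1168 7235 7235 1168
1238 7235 7235 1238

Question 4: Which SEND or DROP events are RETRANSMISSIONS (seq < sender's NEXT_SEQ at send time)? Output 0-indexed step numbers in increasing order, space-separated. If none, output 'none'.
Answer: 4 6

Derivation:
Step 0: SEND seq=7000 -> fresh
Step 1: SEND seq=1000 -> fresh
Step 2: DROP seq=7056 -> fresh
Step 3: SEND seq=7084 -> fresh
Step 4: SEND seq=7056 -> retransmit
Step 6: SEND seq=7056 -> retransmit
Step 7: SEND seq=1168 -> fresh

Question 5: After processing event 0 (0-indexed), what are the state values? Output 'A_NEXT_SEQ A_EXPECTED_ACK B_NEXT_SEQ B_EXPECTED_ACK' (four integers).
After event 0: A_seq=1000 A_ack=7056 B_seq=7056 B_ack=1000

1000 7056 7056 1000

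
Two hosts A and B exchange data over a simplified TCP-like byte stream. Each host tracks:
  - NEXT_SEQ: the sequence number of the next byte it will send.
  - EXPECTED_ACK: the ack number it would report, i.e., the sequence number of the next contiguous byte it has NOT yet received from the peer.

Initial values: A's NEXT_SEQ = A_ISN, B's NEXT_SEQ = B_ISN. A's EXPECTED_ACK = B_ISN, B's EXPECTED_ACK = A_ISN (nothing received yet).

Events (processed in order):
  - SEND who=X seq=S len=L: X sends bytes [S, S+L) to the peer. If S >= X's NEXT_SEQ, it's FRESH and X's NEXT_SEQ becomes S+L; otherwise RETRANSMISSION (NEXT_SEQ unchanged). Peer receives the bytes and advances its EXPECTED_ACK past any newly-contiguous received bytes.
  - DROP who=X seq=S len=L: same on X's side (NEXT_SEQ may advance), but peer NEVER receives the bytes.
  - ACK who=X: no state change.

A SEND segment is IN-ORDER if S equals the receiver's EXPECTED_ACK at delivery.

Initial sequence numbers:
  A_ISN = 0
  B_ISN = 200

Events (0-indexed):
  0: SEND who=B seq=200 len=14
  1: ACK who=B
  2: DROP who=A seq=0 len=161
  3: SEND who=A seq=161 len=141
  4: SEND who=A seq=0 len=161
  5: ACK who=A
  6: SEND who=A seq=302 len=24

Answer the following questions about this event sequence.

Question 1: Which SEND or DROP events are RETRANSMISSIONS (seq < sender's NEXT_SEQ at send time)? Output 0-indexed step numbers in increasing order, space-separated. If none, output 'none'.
Step 0: SEND seq=200 -> fresh
Step 2: DROP seq=0 -> fresh
Step 3: SEND seq=161 -> fresh
Step 4: SEND seq=0 -> retransmit
Step 6: SEND seq=302 -> fresh

Answer: 4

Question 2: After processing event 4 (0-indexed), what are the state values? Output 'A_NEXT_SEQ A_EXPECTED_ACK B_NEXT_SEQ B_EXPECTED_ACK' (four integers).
After event 0: A_seq=0 A_ack=214 B_seq=214 B_ack=0
After event 1: A_seq=0 A_ack=214 B_seq=214 B_ack=0
After event 2: A_seq=161 A_ack=214 B_seq=214 B_ack=0
After event 3: A_seq=302 A_ack=214 B_seq=214 B_ack=0
After event 4: A_seq=302 A_ack=214 B_seq=214 B_ack=302

302 214 214 302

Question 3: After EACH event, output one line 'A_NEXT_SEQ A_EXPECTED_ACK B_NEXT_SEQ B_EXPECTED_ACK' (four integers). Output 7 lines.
0 214 214 0
0 214 214 0
161 214 214 0
302 214 214 0
302 214 214 302
302 214 214 302
326 214 214 326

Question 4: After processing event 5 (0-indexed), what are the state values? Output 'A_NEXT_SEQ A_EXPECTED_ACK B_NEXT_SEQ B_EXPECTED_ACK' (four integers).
After event 0: A_seq=0 A_ack=214 B_seq=214 B_ack=0
After event 1: A_seq=0 A_ack=214 B_seq=214 B_ack=0
After event 2: A_seq=161 A_ack=214 B_seq=214 B_ack=0
After event 3: A_seq=302 A_ack=214 B_seq=214 B_ack=0
After event 4: A_seq=302 A_ack=214 B_seq=214 B_ack=302
After event 5: A_seq=302 A_ack=214 B_seq=214 B_ack=302

302 214 214 302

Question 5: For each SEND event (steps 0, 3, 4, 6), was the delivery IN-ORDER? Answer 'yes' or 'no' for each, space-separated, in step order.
Step 0: SEND seq=200 -> in-order
Step 3: SEND seq=161 -> out-of-order
Step 4: SEND seq=0 -> in-order
Step 6: SEND seq=302 -> in-order

Answer: yes no yes yes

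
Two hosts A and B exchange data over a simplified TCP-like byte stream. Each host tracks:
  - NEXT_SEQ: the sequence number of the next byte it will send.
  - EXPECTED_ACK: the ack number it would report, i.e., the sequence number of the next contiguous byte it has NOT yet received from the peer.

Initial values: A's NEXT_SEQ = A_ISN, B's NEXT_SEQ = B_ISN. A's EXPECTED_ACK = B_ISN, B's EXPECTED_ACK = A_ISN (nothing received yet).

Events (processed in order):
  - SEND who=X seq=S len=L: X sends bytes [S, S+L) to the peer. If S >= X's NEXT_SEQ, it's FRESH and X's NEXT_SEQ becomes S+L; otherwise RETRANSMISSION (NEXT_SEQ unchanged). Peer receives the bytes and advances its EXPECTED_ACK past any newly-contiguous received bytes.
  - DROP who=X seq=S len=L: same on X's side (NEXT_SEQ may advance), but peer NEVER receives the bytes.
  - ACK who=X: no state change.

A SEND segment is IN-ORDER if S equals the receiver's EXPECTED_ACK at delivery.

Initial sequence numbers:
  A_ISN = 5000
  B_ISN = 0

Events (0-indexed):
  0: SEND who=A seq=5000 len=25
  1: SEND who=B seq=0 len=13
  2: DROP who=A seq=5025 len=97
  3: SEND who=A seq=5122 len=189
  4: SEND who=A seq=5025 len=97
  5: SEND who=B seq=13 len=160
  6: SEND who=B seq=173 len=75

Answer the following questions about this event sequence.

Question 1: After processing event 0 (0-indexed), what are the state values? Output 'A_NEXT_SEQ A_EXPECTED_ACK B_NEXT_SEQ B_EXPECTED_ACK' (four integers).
After event 0: A_seq=5025 A_ack=0 B_seq=0 B_ack=5025

5025 0 0 5025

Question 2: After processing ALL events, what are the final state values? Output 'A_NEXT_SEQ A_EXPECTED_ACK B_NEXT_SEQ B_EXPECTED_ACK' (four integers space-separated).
After event 0: A_seq=5025 A_ack=0 B_seq=0 B_ack=5025
After event 1: A_seq=5025 A_ack=13 B_seq=13 B_ack=5025
After event 2: A_seq=5122 A_ack=13 B_seq=13 B_ack=5025
After event 3: A_seq=5311 A_ack=13 B_seq=13 B_ack=5025
After event 4: A_seq=5311 A_ack=13 B_seq=13 B_ack=5311
After event 5: A_seq=5311 A_ack=173 B_seq=173 B_ack=5311
After event 6: A_seq=5311 A_ack=248 B_seq=248 B_ack=5311

Answer: 5311 248 248 5311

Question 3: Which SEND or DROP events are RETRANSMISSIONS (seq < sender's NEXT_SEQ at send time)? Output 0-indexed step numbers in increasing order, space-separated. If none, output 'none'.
Step 0: SEND seq=5000 -> fresh
Step 1: SEND seq=0 -> fresh
Step 2: DROP seq=5025 -> fresh
Step 3: SEND seq=5122 -> fresh
Step 4: SEND seq=5025 -> retransmit
Step 5: SEND seq=13 -> fresh
Step 6: SEND seq=173 -> fresh

Answer: 4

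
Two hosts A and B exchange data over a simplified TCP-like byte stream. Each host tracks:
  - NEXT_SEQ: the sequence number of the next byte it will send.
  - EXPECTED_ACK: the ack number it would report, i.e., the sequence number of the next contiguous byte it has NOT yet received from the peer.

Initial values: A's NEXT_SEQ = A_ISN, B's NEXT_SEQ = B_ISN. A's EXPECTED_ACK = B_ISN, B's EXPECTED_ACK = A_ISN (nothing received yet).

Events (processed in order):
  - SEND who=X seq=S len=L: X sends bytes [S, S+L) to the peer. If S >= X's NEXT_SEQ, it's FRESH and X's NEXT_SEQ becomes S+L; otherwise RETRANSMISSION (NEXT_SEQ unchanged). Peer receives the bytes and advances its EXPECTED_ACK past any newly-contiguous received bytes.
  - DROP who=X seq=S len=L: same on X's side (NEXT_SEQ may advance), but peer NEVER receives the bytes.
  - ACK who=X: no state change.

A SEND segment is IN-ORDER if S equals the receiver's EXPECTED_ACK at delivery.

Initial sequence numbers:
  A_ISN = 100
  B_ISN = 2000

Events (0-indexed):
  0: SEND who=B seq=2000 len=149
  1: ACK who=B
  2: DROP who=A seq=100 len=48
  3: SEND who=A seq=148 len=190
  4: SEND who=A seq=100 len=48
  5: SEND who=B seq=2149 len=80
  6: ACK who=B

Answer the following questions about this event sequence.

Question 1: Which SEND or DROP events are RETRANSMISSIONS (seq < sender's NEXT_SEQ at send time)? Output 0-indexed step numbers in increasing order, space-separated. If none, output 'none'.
Answer: 4

Derivation:
Step 0: SEND seq=2000 -> fresh
Step 2: DROP seq=100 -> fresh
Step 3: SEND seq=148 -> fresh
Step 4: SEND seq=100 -> retransmit
Step 5: SEND seq=2149 -> fresh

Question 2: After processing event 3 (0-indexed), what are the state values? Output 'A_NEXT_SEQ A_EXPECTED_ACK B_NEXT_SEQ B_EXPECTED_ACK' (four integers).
After event 0: A_seq=100 A_ack=2149 B_seq=2149 B_ack=100
After event 1: A_seq=100 A_ack=2149 B_seq=2149 B_ack=100
After event 2: A_seq=148 A_ack=2149 B_seq=2149 B_ack=100
After event 3: A_seq=338 A_ack=2149 B_seq=2149 B_ack=100

338 2149 2149 100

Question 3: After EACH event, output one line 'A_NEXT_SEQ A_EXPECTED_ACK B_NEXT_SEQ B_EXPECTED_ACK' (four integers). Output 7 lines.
100 2149 2149 100
100 2149 2149 100
148 2149 2149 100
338 2149 2149 100
338 2149 2149 338
338 2229 2229 338
338 2229 2229 338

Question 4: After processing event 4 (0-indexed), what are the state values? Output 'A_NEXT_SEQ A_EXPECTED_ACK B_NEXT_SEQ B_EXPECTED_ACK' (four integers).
After event 0: A_seq=100 A_ack=2149 B_seq=2149 B_ack=100
After event 1: A_seq=100 A_ack=2149 B_seq=2149 B_ack=100
After event 2: A_seq=148 A_ack=2149 B_seq=2149 B_ack=100
After event 3: A_seq=338 A_ack=2149 B_seq=2149 B_ack=100
After event 4: A_seq=338 A_ack=2149 B_seq=2149 B_ack=338

338 2149 2149 338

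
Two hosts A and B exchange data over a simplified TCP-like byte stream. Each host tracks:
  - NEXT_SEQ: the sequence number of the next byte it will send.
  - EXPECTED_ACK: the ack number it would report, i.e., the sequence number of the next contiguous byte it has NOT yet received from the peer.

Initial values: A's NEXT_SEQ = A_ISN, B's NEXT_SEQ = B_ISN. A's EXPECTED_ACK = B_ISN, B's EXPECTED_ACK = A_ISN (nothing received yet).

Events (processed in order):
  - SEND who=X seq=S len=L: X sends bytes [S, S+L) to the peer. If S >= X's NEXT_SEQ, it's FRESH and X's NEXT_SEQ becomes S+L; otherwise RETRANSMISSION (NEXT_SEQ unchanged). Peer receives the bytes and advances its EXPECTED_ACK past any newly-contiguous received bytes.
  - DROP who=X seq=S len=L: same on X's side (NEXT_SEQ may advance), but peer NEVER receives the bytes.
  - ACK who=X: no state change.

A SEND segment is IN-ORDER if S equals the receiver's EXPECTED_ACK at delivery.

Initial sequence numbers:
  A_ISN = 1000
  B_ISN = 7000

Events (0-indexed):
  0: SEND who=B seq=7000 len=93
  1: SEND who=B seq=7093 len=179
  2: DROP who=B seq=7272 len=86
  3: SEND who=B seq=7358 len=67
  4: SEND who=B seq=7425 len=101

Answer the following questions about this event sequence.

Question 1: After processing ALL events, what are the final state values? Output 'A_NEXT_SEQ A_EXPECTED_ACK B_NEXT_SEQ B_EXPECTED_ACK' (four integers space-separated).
Answer: 1000 7272 7526 1000

Derivation:
After event 0: A_seq=1000 A_ack=7093 B_seq=7093 B_ack=1000
After event 1: A_seq=1000 A_ack=7272 B_seq=7272 B_ack=1000
After event 2: A_seq=1000 A_ack=7272 B_seq=7358 B_ack=1000
After event 3: A_seq=1000 A_ack=7272 B_seq=7425 B_ack=1000
After event 4: A_seq=1000 A_ack=7272 B_seq=7526 B_ack=1000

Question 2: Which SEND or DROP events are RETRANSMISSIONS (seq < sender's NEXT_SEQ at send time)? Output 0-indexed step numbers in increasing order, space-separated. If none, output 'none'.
Step 0: SEND seq=7000 -> fresh
Step 1: SEND seq=7093 -> fresh
Step 2: DROP seq=7272 -> fresh
Step 3: SEND seq=7358 -> fresh
Step 4: SEND seq=7425 -> fresh

Answer: none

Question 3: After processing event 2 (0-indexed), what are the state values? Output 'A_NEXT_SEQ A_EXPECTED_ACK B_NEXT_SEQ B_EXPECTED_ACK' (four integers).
After event 0: A_seq=1000 A_ack=7093 B_seq=7093 B_ack=1000
After event 1: A_seq=1000 A_ack=7272 B_seq=7272 B_ack=1000
After event 2: A_seq=1000 A_ack=7272 B_seq=7358 B_ack=1000

1000 7272 7358 1000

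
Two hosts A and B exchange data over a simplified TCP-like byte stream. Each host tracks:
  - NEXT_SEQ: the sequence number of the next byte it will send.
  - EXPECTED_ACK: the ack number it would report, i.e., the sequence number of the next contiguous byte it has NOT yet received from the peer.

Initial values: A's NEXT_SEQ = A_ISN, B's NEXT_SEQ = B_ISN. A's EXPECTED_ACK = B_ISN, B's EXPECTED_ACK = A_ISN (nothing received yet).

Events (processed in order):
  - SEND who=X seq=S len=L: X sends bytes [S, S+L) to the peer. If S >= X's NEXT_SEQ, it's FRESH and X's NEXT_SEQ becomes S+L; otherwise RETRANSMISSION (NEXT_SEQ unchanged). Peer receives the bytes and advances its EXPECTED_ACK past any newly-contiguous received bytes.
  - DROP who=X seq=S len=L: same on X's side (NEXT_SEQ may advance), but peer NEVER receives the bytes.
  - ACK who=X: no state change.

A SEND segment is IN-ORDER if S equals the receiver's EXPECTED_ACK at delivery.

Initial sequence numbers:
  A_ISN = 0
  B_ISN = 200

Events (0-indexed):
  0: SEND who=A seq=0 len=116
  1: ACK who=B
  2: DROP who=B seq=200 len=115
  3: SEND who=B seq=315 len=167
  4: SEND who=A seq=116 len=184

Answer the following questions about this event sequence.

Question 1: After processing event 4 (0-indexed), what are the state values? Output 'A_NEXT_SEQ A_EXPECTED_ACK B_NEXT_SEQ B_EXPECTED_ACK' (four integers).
After event 0: A_seq=116 A_ack=200 B_seq=200 B_ack=116
After event 1: A_seq=116 A_ack=200 B_seq=200 B_ack=116
After event 2: A_seq=116 A_ack=200 B_seq=315 B_ack=116
After event 3: A_seq=116 A_ack=200 B_seq=482 B_ack=116
After event 4: A_seq=300 A_ack=200 B_seq=482 B_ack=300

300 200 482 300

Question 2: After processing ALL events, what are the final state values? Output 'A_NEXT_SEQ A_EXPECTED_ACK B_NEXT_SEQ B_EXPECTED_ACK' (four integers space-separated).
Answer: 300 200 482 300

Derivation:
After event 0: A_seq=116 A_ack=200 B_seq=200 B_ack=116
After event 1: A_seq=116 A_ack=200 B_seq=200 B_ack=116
After event 2: A_seq=116 A_ack=200 B_seq=315 B_ack=116
After event 3: A_seq=116 A_ack=200 B_seq=482 B_ack=116
After event 4: A_seq=300 A_ack=200 B_seq=482 B_ack=300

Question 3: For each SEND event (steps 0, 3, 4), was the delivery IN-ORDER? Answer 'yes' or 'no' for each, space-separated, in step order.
Step 0: SEND seq=0 -> in-order
Step 3: SEND seq=315 -> out-of-order
Step 4: SEND seq=116 -> in-order

Answer: yes no yes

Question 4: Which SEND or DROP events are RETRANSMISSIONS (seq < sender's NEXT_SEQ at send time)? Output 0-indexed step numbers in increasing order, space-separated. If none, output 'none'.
Answer: none

Derivation:
Step 0: SEND seq=0 -> fresh
Step 2: DROP seq=200 -> fresh
Step 3: SEND seq=315 -> fresh
Step 4: SEND seq=116 -> fresh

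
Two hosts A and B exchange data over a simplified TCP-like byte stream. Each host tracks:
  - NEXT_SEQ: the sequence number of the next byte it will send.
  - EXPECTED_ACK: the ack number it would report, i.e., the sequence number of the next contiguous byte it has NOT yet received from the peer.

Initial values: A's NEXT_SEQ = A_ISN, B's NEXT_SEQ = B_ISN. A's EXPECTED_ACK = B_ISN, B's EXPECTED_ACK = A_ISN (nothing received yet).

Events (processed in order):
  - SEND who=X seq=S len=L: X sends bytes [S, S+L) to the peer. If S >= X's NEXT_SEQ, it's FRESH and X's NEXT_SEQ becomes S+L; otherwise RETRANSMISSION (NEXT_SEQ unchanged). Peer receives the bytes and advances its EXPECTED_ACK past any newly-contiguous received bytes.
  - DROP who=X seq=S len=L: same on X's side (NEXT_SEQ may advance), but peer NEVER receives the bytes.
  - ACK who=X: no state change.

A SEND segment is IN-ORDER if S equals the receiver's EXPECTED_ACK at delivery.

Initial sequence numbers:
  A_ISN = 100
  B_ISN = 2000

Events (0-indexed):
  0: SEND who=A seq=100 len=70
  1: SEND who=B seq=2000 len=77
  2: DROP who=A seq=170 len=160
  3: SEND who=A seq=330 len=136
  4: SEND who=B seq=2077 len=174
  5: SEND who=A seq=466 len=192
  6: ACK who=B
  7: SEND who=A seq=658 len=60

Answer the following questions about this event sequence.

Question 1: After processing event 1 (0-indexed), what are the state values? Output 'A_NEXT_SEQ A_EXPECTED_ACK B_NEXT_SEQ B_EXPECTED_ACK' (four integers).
After event 0: A_seq=170 A_ack=2000 B_seq=2000 B_ack=170
After event 1: A_seq=170 A_ack=2077 B_seq=2077 B_ack=170

170 2077 2077 170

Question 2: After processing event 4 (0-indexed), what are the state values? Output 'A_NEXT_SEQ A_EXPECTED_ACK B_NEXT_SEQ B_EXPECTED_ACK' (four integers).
After event 0: A_seq=170 A_ack=2000 B_seq=2000 B_ack=170
After event 1: A_seq=170 A_ack=2077 B_seq=2077 B_ack=170
After event 2: A_seq=330 A_ack=2077 B_seq=2077 B_ack=170
After event 3: A_seq=466 A_ack=2077 B_seq=2077 B_ack=170
After event 4: A_seq=466 A_ack=2251 B_seq=2251 B_ack=170

466 2251 2251 170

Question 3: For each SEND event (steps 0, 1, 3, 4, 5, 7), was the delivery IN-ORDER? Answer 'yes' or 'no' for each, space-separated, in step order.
Answer: yes yes no yes no no

Derivation:
Step 0: SEND seq=100 -> in-order
Step 1: SEND seq=2000 -> in-order
Step 3: SEND seq=330 -> out-of-order
Step 4: SEND seq=2077 -> in-order
Step 5: SEND seq=466 -> out-of-order
Step 7: SEND seq=658 -> out-of-order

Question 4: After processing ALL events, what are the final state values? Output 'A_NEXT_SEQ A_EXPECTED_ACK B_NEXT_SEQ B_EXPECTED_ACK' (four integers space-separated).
After event 0: A_seq=170 A_ack=2000 B_seq=2000 B_ack=170
After event 1: A_seq=170 A_ack=2077 B_seq=2077 B_ack=170
After event 2: A_seq=330 A_ack=2077 B_seq=2077 B_ack=170
After event 3: A_seq=466 A_ack=2077 B_seq=2077 B_ack=170
After event 4: A_seq=466 A_ack=2251 B_seq=2251 B_ack=170
After event 5: A_seq=658 A_ack=2251 B_seq=2251 B_ack=170
After event 6: A_seq=658 A_ack=2251 B_seq=2251 B_ack=170
After event 7: A_seq=718 A_ack=2251 B_seq=2251 B_ack=170

Answer: 718 2251 2251 170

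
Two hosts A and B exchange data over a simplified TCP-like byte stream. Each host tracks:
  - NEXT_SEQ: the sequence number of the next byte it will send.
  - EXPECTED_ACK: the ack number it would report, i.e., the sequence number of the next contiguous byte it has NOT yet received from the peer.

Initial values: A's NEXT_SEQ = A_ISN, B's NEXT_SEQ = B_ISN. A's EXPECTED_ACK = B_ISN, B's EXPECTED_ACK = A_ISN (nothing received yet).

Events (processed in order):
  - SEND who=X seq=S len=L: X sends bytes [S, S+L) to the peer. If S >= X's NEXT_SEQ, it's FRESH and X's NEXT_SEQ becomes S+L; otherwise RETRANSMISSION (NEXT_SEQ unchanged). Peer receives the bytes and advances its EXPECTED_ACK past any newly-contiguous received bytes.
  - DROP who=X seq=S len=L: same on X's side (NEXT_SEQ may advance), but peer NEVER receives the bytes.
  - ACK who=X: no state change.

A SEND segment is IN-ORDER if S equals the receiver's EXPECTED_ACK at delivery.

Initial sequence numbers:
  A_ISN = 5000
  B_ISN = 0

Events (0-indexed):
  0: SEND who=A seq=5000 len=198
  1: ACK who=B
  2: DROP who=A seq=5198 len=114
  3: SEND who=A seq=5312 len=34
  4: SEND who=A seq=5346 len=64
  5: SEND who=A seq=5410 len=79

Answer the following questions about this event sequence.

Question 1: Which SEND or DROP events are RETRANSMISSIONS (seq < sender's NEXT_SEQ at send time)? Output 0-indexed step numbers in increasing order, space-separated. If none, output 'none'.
Answer: none

Derivation:
Step 0: SEND seq=5000 -> fresh
Step 2: DROP seq=5198 -> fresh
Step 3: SEND seq=5312 -> fresh
Step 4: SEND seq=5346 -> fresh
Step 5: SEND seq=5410 -> fresh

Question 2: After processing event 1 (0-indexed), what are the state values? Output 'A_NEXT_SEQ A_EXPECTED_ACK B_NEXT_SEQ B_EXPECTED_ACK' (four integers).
After event 0: A_seq=5198 A_ack=0 B_seq=0 B_ack=5198
After event 1: A_seq=5198 A_ack=0 B_seq=0 B_ack=5198

5198 0 0 5198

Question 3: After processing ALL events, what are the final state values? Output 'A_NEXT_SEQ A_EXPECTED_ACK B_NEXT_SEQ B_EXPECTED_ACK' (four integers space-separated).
Answer: 5489 0 0 5198

Derivation:
After event 0: A_seq=5198 A_ack=0 B_seq=0 B_ack=5198
After event 1: A_seq=5198 A_ack=0 B_seq=0 B_ack=5198
After event 2: A_seq=5312 A_ack=0 B_seq=0 B_ack=5198
After event 3: A_seq=5346 A_ack=0 B_seq=0 B_ack=5198
After event 4: A_seq=5410 A_ack=0 B_seq=0 B_ack=5198
After event 5: A_seq=5489 A_ack=0 B_seq=0 B_ack=5198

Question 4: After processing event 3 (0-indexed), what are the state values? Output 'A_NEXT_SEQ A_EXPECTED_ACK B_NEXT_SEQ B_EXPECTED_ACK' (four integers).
After event 0: A_seq=5198 A_ack=0 B_seq=0 B_ack=5198
After event 1: A_seq=5198 A_ack=0 B_seq=0 B_ack=5198
After event 2: A_seq=5312 A_ack=0 B_seq=0 B_ack=5198
After event 3: A_seq=5346 A_ack=0 B_seq=0 B_ack=5198

5346 0 0 5198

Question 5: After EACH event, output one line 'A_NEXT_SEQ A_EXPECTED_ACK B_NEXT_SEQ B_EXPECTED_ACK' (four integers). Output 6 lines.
5198 0 0 5198
5198 0 0 5198
5312 0 0 5198
5346 0 0 5198
5410 0 0 5198
5489 0 0 5198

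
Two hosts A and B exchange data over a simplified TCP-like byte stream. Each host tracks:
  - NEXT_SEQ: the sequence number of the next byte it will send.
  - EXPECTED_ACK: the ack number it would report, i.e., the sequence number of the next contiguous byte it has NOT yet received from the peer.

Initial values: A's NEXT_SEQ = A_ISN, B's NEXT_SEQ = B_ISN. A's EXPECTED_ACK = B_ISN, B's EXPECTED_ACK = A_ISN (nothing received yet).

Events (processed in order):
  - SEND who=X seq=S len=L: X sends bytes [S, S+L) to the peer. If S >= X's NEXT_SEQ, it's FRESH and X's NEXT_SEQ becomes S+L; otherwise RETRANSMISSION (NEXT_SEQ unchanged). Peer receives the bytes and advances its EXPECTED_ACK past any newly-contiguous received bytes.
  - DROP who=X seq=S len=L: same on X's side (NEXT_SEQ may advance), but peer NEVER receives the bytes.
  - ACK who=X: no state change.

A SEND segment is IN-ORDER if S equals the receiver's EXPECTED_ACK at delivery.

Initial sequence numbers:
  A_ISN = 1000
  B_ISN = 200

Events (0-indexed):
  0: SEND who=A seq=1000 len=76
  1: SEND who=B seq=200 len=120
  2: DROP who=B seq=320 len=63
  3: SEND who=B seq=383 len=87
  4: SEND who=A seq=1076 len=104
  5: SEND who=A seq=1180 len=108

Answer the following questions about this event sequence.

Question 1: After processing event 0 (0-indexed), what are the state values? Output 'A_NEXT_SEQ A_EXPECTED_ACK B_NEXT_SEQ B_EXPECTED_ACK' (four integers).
After event 0: A_seq=1076 A_ack=200 B_seq=200 B_ack=1076

1076 200 200 1076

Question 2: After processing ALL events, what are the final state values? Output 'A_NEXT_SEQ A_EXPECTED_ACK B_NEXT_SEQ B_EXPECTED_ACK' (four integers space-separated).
Answer: 1288 320 470 1288

Derivation:
After event 0: A_seq=1076 A_ack=200 B_seq=200 B_ack=1076
After event 1: A_seq=1076 A_ack=320 B_seq=320 B_ack=1076
After event 2: A_seq=1076 A_ack=320 B_seq=383 B_ack=1076
After event 3: A_seq=1076 A_ack=320 B_seq=470 B_ack=1076
After event 4: A_seq=1180 A_ack=320 B_seq=470 B_ack=1180
After event 5: A_seq=1288 A_ack=320 B_seq=470 B_ack=1288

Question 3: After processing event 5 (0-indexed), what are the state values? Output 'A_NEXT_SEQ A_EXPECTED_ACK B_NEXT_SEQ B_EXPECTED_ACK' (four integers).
After event 0: A_seq=1076 A_ack=200 B_seq=200 B_ack=1076
After event 1: A_seq=1076 A_ack=320 B_seq=320 B_ack=1076
After event 2: A_seq=1076 A_ack=320 B_seq=383 B_ack=1076
After event 3: A_seq=1076 A_ack=320 B_seq=470 B_ack=1076
After event 4: A_seq=1180 A_ack=320 B_seq=470 B_ack=1180
After event 5: A_seq=1288 A_ack=320 B_seq=470 B_ack=1288

1288 320 470 1288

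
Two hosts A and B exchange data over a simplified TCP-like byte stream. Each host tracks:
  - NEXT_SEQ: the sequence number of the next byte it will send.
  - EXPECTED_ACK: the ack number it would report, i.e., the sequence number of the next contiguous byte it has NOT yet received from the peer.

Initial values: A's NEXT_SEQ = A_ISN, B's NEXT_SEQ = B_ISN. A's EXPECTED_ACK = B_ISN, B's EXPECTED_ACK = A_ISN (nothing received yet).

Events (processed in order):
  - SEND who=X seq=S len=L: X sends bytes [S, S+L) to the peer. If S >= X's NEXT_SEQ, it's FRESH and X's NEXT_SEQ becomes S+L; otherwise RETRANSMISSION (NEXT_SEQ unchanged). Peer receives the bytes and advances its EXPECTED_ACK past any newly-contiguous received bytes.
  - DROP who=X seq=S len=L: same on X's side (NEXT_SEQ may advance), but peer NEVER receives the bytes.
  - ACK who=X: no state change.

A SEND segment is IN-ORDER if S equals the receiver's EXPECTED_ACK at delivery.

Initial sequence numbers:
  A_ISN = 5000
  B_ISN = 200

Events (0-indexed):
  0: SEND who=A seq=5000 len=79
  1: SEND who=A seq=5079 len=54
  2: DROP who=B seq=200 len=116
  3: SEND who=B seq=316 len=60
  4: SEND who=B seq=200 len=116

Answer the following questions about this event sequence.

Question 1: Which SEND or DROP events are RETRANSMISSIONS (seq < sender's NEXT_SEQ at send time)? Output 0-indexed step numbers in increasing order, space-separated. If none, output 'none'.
Step 0: SEND seq=5000 -> fresh
Step 1: SEND seq=5079 -> fresh
Step 2: DROP seq=200 -> fresh
Step 3: SEND seq=316 -> fresh
Step 4: SEND seq=200 -> retransmit

Answer: 4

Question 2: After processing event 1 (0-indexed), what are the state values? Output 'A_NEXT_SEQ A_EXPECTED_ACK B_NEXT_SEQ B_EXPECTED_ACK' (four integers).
After event 0: A_seq=5079 A_ack=200 B_seq=200 B_ack=5079
After event 1: A_seq=5133 A_ack=200 B_seq=200 B_ack=5133

5133 200 200 5133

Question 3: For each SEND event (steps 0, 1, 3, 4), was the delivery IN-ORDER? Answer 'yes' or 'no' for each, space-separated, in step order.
Step 0: SEND seq=5000 -> in-order
Step 1: SEND seq=5079 -> in-order
Step 3: SEND seq=316 -> out-of-order
Step 4: SEND seq=200 -> in-order

Answer: yes yes no yes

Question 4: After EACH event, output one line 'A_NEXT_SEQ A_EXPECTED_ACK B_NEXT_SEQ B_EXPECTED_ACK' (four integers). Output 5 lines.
5079 200 200 5079
5133 200 200 5133
5133 200 316 5133
5133 200 376 5133
5133 376 376 5133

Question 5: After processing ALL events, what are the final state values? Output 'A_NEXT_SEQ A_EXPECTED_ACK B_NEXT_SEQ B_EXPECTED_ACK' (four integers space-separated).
After event 0: A_seq=5079 A_ack=200 B_seq=200 B_ack=5079
After event 1: A_seq=5133 A_ack=200 B_seq=200 B_ack=5133
After event 2: A_seq=5133 A_ack=200 B_seq=316 B_ack=5133
After event 3: A_seq=5133 A_ack=200 B_seq=376 B_ack=5133
After event 4: A_seq=5133 A_ack=376 B_seq=376 B_ack=5133

Answer: 5133 376 376 5133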